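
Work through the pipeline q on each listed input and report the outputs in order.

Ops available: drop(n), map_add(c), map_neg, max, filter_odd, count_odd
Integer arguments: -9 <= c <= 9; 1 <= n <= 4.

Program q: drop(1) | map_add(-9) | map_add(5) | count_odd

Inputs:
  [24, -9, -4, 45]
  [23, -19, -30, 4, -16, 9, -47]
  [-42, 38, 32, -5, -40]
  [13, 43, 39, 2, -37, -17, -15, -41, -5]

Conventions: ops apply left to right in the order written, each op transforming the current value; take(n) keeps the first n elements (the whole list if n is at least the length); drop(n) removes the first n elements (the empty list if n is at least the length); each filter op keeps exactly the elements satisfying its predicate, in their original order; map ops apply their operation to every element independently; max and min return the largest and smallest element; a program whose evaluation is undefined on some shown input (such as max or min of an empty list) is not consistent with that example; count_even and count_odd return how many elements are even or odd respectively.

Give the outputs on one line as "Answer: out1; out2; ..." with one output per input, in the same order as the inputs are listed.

Execution, op by op:
  [24, -9, -4, 45] -> [-9, -4, 45] -> [-18, -13, 36] -> [-13, -8, 41] -> 2
  [23, -19, -30, 4, -16, 9, -47] -> [-19, -30, 4, -16, 9, -47] -> [-28, -39, -5, -25, 0, -56] -> [-23, -34, 0, -20, 5, -51] -> 3
  [-42, 38, 32, -5, -40] -> [38, 32, -5, -40] -> [29, 23, -14, -49] -> [34, 28, -9, -44] -> 1
  [13, 43, 39, 2, -37, -17, -15, -41, -5] -> [43, 39, 2, -37, -17, -15, -41, -5] -> [34, 30, -7, -46, -26, -24, -50, -14] -> [39, 35, -2, -41, -21, -19, -45, -9] -> 7

2; 3; 1; 7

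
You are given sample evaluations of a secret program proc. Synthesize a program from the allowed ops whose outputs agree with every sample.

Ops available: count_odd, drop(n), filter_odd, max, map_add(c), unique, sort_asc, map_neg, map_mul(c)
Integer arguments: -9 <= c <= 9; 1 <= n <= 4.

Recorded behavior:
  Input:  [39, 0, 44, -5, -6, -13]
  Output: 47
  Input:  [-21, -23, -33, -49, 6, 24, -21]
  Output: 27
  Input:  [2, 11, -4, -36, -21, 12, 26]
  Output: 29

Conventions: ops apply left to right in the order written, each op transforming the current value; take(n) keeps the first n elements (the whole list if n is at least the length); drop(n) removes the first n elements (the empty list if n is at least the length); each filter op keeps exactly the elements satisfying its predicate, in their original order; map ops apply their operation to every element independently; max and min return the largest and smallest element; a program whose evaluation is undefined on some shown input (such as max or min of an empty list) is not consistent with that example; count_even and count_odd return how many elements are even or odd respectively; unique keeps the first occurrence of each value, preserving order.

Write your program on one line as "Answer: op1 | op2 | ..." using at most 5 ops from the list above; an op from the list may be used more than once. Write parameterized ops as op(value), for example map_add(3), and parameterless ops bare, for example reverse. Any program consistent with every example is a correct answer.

map_neg | unique | map_add(-3) | map_neg | max

Check, running the answer program on each example:
  [39, 0, 44, -5, -6, -13] -> [-39, 0, -44, 5, 6, 13] -> [-39, 0, -44, 5, 6, 13] -> [-42, -3, -47, 2, 3, 10] -> [42, 3, 47, -2, -3, -10] -> 47
  [-21, -23, -33, -49, 6, 24, -21] -> [21, 23, 33, 49, -6, -24, 21] -> [21, 23, 33, 49, -6, -24] -> [18, 20, 30, 46, -9, -27] -> [-18, -20, -30, -46, 9, 27] -> 27
  [2, 11, -4, -36, -21, 12, 26] -> [-2, -11, 4, 36, 21, -12, -26] -> [-2, -11, 4, 36, 21, -12, -26] -> [-5, -14, 1, 33, 18, -15, -29] -> [5, 14, -1, -33, -18, 15, 29] -> 29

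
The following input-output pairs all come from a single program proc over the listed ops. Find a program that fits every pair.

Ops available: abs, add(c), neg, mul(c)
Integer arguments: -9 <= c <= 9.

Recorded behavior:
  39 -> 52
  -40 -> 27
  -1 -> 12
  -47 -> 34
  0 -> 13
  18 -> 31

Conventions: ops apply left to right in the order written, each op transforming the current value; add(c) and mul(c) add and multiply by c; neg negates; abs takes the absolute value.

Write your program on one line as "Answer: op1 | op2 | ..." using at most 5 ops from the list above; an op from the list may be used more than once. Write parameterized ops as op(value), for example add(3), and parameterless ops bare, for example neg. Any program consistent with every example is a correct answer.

add(3) | add(1) | add(1) | add(8) | abs

Check, running the answer program on each example:
  39 -> 42 -> 43 -> 44 -> 52 -> 52
  -40 -> -37 -> -36 -> -35 -> -27 -> 27
  -1 -> 2 -> 3 -> 4 -> 12 -> 12
  -47 -> -44 -> -43 -> -42 -> -34 -> 34
  0 -> 3 -> 4 -> 5 -> 13 -> 13
  18 -> 21 -> 22 -> 23 -> 31 -> 31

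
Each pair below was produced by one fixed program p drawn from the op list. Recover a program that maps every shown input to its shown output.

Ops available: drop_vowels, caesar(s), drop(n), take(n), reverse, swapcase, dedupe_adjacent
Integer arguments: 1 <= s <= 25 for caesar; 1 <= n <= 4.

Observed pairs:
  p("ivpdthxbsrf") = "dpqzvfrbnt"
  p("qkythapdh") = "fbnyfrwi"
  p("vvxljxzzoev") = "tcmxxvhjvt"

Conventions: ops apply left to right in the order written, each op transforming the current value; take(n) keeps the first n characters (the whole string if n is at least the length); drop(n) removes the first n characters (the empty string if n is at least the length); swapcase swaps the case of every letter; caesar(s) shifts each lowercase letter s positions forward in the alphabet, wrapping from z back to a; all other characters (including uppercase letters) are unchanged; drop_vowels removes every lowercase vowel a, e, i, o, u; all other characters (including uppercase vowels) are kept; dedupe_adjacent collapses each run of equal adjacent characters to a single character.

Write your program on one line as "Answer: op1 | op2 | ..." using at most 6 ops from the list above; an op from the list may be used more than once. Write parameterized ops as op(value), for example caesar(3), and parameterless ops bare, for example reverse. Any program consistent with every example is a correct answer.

caesar(24) | drop(1) | swapcase | reverse | swapcase

Check, running the answer program on each example:
  "ivpdthxbsrf" -> "gtnbrfvzqpd" -> "tnbrfvzqpd" -> "TNBRFVZQPD" -> "DPQZVFRBNT" -> "dpqzvfrbnt"
  "qkythapdh" -> "oiwrfynbf" -> "iwrfynbf" -> "IWRFYNBF" -> "FBNYFRWI" -> "fbnyfrwi"
  "vvxljxzzoev" -> "ttvjhvxxmct" -> "tvjhvxxmct" -> "TVJHVXXMCT" -> "TCMXXVHJVT" -> "tcmxxvhjvt"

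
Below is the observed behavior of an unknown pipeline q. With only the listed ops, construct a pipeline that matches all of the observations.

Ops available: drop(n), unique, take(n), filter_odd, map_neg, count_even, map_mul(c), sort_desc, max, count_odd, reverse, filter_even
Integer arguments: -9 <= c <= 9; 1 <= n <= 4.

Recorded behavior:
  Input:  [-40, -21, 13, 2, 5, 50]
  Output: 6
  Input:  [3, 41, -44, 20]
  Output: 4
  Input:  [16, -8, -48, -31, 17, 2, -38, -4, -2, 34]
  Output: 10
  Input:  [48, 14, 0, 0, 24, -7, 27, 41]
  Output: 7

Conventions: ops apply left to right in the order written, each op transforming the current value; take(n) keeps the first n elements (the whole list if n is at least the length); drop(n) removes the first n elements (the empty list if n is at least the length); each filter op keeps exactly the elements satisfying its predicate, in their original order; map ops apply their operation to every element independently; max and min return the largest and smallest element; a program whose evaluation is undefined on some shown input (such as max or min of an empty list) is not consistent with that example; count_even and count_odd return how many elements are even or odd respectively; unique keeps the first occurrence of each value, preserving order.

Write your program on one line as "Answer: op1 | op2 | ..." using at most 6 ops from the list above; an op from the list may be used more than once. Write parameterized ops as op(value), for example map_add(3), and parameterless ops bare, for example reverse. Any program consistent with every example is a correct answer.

map_mul(-9) | unique | sort_desc | map_mul(-2) | count_even

Check, running the answer program on each example:
  [-40, -21, 13, 2, 5, 50] -> [360, 189, -117, -18, -45, -450] -> [360, 189, -117, -18, -45, -450] -> [360, 189, -18, -45, -117, -450] -> [-720, -378, 36, 90, 234, 900] -> 6
  [3, 41, -44, 20] -> [-27, -369, 396, -180] -> [-27, -369, 396, -180] -> [396, -27, -180, -369] -> [-792, 54, 360, 738] -> 4
  [16, -8, -48, -31, 17, 2, -38, -4, -2, 34] -> [-144, 72, 432, 279, -153, -18, 342, 36, 18, -306] -> [-144, 72, 432, 279, -153, -18, 342, 36, 18, -306] -> [432, 342, 279, 72, 36, 18, -18, -144, -153, -306] -> [-864, -684, -558, -144, -72, -36, 36, 288, 306, 612] -> 10
  [48, 14, 0, 0, 24, -7, 27, 41] -> [-432, -126, 0, 0, -216, 63, -243, -369] -> [-432, -126, 0, -216, 63, -243, -369] -> [63, 0, -126, -216, -243, -369, -432] -> [-126, 0, 252, 432, 486, 738, 864] -> 7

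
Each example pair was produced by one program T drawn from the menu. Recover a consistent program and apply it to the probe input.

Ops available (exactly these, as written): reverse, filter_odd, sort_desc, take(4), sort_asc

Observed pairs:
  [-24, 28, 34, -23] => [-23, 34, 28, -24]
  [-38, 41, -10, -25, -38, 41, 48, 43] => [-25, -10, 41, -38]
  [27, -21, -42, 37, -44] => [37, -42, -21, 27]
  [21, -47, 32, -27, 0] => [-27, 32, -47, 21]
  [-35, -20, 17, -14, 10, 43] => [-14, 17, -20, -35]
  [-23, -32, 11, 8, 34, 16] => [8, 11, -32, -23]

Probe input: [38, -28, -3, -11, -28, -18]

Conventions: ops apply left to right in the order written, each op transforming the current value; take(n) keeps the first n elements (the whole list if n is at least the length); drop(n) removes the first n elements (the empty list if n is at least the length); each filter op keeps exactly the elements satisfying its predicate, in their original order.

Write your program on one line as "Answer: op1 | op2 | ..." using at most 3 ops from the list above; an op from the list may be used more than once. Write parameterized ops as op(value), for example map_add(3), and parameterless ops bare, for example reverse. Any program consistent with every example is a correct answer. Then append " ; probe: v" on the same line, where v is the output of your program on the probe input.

take(4) | reverse ; probe: [-11, -3, -28, 38]

Check, running the answer program on each example:
  [-24, 28, 34, -23] -> [-24, 28, 34, -23] -> [-23, 34, 28, -24]
  [-38, 41, -10, -25, -38, 41, 48, 43] -> [-38, 41, -10, -25] -> [-25, -10, 41, -38]
  [27, -21, -42, 37, -44] -> [27, -21, -42, 37] -> [37, -42, -21, 27]
  [21, -47, 32, -27, 0] -> [21, -47, 32, -27] -> [-27, 32, -47, 21]
  [-35, -20, 17, -14, 10, 43] -> [-35, -20, 17, -14] -> [-14, 17, -20, -35]
  [-23, -32, 11, 8, 34, 16] -> [-23, -32, 11, 8] -> [8, 11, -32, -23]
  probe: [38, -28, -3, -11, -28, -18] -> [38, -28, -3, -11] -> [-11, -3, -28, 38]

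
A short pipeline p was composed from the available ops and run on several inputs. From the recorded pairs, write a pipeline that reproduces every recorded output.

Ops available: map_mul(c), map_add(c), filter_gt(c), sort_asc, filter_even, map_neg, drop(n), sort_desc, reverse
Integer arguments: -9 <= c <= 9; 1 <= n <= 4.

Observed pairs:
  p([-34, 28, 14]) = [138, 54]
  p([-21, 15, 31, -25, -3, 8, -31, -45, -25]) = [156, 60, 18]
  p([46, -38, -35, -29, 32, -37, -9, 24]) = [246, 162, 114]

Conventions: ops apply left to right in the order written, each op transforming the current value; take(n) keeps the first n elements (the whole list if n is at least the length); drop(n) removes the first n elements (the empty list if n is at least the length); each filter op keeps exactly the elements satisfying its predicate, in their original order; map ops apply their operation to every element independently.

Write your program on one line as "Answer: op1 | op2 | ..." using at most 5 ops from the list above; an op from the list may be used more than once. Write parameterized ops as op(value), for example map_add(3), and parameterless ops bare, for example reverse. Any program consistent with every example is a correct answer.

map_add(-5) | filter_gt(-2) | map_mul(-6) | sort_asc | map_neg

Check, running the answer program on each example:
  [-34, 28, 14] -> [-39, 23, 9] -> [23, 9] -> [-138, -54] -> [-138, -54] -> [138, 54]
  [-21, 15, 31, -25, -3, 8, -31, -45, -25] -> [-26, 10, 26, -30, -8, 3, -36, -50, -30] -> [10, 26, 3] -> [-60, -156, -18] -> [-156, -60, -18] -> [156, 60, 18]
  [46, -38, -35, -29, 32, -37, -9, 24] -> [41, -43, -40, -34, 27, -42, -14, 19] -> [41, 27, 19] -> [-246, -162, -114] -> [-246, -162, -114] -> [246, 162, 114]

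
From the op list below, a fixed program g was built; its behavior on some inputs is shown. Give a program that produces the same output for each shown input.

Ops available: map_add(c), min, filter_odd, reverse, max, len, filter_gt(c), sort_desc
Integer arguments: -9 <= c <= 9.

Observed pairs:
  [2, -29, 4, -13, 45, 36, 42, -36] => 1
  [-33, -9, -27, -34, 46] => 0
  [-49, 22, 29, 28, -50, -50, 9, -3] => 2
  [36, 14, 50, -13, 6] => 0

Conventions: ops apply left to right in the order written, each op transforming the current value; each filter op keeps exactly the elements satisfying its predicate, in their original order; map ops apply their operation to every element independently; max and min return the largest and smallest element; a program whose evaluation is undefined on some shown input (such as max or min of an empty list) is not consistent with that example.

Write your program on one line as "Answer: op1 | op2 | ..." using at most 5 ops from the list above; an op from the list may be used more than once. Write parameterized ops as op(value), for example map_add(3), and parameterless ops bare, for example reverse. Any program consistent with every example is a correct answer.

map_add(2) | filter_odd | sort_desc | filter_gt(5) | len

Check, running the answer program on each example:
  [2, -29, 4, -13, 45, 36, 42, -36] -> [4, -27, 6, -11, 47, 38, 44, -34] -> [-27, -11, 47] -> [47, -11, -27] -> [47] -> 1
  [-33, -9, -27, -34, 46] -> [-31, -7, -25, -32, 48] -> [-31, -7, -25] -> [-7, -25, -31] -> [] -> 0
  [-49, 22, 29, 28, -50, -50, 9, -3] -> [-47, 24, 31, 30, -48, -48, 11, -1] -> [-47, 31, 11, -1] -> [31, 11, -1, -47] -> [31, 11] -> 2
  [36, 14, 50, -13, 6] -> [38, 16, 52, -11, 8] -> [-11] -> [-11] -> [] -> 0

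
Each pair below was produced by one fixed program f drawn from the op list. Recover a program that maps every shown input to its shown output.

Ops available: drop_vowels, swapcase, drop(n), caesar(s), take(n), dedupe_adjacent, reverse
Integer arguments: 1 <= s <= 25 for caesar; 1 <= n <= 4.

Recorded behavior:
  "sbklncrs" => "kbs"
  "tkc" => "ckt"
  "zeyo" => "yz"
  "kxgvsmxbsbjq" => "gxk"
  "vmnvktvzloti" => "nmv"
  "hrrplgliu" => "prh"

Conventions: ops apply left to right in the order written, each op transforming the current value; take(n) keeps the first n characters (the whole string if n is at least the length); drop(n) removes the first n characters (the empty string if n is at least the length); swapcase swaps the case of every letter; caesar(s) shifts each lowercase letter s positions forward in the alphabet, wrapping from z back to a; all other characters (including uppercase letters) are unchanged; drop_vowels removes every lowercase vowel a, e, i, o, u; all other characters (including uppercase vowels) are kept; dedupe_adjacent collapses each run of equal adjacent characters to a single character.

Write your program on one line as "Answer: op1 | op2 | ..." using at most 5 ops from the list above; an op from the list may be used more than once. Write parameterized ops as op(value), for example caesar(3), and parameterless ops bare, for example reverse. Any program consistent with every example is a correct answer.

take(4) | dedupe_adjacent | drop_vowels | take(3) | reverse

Check, running the answer program on each example:
  "sbklncrs" -> "sbkl" -> "sbkl" -> "sbkl" -> "sbk" -> "kbs"
  "tkc" -> "tkc" -> "tkc" -> "tkc" -> "tkc" -> "ckt"
  "zeyo" -> "zeyo" -> "zeyo" -> "zy" -> "zy" -> "yz"
  "kxgvsmxbsbjq" -> "kxgv" -> "kxgv" -> "kxgv" -> "kxg" -> "gxk"
  "vmnvktvzloti" -> "vmnv" -> "vmnv" -> "vmnv" -> "vmn" -> "nmv"
  "hrrplgliu" -> "hrrp" -> "hrp" -> "hrp" -> "hrp" -> "prh"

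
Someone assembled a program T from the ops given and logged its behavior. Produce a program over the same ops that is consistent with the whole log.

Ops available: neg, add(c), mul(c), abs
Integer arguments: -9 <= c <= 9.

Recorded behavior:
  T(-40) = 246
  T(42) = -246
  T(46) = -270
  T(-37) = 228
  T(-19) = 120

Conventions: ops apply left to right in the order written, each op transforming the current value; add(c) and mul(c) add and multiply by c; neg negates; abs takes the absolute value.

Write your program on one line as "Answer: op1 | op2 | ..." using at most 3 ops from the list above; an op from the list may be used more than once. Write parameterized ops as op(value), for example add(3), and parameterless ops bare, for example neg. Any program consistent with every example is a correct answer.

add(7) | add(-8) | mul(-6)

Check, running the answer program on each example:
  -40 -> -33 -> -41 -> 246
  42 -> 49 -> 41 -> -246
  46 -> 53 -> 45 -> -270
  -37 -> -30 -> -38 -> 228
  -19 -> -12 -> -20 -> 120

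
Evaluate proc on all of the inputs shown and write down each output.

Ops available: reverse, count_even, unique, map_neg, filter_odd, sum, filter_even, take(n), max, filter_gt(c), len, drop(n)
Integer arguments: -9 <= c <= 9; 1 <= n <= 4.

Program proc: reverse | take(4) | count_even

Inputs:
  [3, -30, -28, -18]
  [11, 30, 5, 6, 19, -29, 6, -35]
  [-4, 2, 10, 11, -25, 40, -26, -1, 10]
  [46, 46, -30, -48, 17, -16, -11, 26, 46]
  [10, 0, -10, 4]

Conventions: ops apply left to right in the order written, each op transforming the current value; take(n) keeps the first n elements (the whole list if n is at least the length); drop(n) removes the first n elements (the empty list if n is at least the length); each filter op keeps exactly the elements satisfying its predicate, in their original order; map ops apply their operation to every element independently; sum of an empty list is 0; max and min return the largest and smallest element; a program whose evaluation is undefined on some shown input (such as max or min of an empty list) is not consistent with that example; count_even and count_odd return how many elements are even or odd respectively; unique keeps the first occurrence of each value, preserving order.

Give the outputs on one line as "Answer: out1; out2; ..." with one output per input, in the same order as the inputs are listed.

Execution, op by op:
  [3, -30, -28, -18] -> [-18, -28, -30, 3] -> [-18, -28, -30, 3] -> 3
  [11, 30, 5, 6, 19, -29, 6, -35] -> [-35, 6, -29, 19, 6, 5, 30, 11] -> [-35, 6, -29, 19] -> 1
  [-4, 2, 10, 11, -25, 40, -26, -1, 10] -> [10, -1, -26, 40, -25, 11, 10, 2, -4] -> [10, -1, -26, 40] -> 3
  [46, 46, -30, -48, 17, -16, -11, 26, 46] -> [46, 26, -11, -16, 17, -48, -30, 46, 46] -> [46, 26, -11, -16] -> 3
  [10, 0, -10, 4] -> [4, -10, 0, 10] -> [4, -10, 0, 10] -> 4

3; 1; 3; 3; 4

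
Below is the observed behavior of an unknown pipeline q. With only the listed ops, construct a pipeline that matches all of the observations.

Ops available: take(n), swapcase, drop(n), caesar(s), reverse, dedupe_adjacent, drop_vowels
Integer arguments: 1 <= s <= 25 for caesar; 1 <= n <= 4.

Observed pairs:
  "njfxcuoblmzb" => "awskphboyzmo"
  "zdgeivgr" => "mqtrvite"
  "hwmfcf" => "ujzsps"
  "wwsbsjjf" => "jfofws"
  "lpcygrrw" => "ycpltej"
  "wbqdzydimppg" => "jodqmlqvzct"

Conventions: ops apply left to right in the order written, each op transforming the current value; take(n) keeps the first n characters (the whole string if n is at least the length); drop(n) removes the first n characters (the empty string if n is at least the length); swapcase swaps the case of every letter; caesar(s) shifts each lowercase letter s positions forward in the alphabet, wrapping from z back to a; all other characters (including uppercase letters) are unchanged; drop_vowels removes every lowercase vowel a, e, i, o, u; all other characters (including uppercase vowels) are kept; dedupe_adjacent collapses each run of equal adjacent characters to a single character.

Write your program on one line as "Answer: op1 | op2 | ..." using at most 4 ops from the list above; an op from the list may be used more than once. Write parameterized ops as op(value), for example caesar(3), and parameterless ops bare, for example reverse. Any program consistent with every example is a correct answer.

caesar(2) | dedupe_adjacent | caesar(11)

Check, running the answer program on each example:
  "njfxcuoblmzb" -> "plhzewqdnobd" -> "plhzewqdnobd" -> "awskphboyzmo"
  "zdgeivgr" -> "bfigkxit" -> "bfigkxit" -> "mqtrvite"
  "hwmfcf" -> "jyoheh" -> "jyoheh" -> "ujzsps"
  "wwsbsjjf" -> "yyudullh" -> "yudulh" -> "jfofws"
  "lpcygrrw" -> "nreaitty" -> "nreaity" -> "ycpltej"
  "wbqdzydimppg" -> "ydsfbafkorri" -> "ydsfbafkori" -> "jodqmlqvzct"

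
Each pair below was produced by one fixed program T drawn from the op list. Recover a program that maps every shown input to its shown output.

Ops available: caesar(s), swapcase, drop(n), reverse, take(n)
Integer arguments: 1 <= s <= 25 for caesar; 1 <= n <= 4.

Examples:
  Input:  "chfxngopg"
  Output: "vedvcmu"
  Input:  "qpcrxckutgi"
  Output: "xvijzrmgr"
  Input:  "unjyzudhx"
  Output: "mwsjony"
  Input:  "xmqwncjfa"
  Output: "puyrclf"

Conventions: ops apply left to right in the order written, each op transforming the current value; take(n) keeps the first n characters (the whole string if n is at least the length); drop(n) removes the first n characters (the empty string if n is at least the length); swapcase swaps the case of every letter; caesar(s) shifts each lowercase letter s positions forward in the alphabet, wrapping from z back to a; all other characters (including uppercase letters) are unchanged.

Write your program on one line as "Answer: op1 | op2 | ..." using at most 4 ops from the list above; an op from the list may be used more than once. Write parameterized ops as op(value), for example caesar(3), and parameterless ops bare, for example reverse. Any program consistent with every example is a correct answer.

drop(2) | reverse | caesar(15)

Check, running the answer program on each example:
  "chfxngopg" -> "fxngopg" -> "gpognxf" -> "vedvcmu"
  "qpcrxckutgi" -> "crxckutgi" -> "igtukcxrc" -> "xvijzrmgr"
  "unjyzudhx" -> "jyzudhx" -> "xhduzyj" -> "mwsjony"
  "xmqwncjfa" -> "qwncjfa" -> "afjcnwq" -> "puyrclf"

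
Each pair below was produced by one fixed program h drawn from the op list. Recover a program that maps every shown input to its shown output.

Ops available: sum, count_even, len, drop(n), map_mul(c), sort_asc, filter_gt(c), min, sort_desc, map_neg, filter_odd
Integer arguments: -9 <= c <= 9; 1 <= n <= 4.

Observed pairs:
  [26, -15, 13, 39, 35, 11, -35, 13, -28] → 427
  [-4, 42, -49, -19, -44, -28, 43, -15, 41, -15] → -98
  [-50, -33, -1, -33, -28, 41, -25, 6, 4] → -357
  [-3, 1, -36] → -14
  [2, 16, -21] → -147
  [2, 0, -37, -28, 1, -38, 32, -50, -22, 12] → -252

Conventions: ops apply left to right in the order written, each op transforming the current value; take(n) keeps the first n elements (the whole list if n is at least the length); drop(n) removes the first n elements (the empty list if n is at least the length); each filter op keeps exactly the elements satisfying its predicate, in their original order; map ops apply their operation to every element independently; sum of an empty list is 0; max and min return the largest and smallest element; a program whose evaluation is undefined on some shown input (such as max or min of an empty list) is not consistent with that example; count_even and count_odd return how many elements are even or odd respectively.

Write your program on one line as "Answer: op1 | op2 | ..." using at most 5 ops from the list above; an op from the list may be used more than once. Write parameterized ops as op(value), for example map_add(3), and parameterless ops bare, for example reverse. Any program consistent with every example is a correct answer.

map_mul(7) | filter_odd | sort_desc | sum

Check, running the answer program on each example:
  [26, -15, 13, 39, 35, 11, -35, 13, -28] -> [182, -105, 91, 273, 245, 77, -245, 91, -196] -> [-105, 91, 273, 245, 77, -245, 91] -> [273, 245, 91, 91, 77, -105, -245] -> 427
  [-4, 42, -49, -19, -44, -28, 43, -15, 41, -15] -> [-28, 294, -343, -133, -308, -196, 301, -105, 287, -105] -> [-343, -133, 301, -105, 287, -105] -> [301, 287, -105, -105, -133, -343] -> -98
  [-50, -33, -1, -33, -28, 41, -25, 6, 4] -> [-350, -231, -7, -231, -196, 287, -175, 42, 28] -> [-231, -7, -231, 287, -175] -> [287, -7, -175, -231, -231] -> -357
  [-3, 1, -36] -> [-21, 7, -252] -> [-21, 7] -> [7, -21] -> -14
  [2, 16, -21] -> [14, 112, -147] -> [-147] -> [-147] -> -147
  [2, 0, -37, -28, 1, -38, 32, -50, -22, 12] -> [14, 0, -259, -196, 7, -266, 224, -350, -154, 84] -> [-259, 7] -> [7, -259] -> -252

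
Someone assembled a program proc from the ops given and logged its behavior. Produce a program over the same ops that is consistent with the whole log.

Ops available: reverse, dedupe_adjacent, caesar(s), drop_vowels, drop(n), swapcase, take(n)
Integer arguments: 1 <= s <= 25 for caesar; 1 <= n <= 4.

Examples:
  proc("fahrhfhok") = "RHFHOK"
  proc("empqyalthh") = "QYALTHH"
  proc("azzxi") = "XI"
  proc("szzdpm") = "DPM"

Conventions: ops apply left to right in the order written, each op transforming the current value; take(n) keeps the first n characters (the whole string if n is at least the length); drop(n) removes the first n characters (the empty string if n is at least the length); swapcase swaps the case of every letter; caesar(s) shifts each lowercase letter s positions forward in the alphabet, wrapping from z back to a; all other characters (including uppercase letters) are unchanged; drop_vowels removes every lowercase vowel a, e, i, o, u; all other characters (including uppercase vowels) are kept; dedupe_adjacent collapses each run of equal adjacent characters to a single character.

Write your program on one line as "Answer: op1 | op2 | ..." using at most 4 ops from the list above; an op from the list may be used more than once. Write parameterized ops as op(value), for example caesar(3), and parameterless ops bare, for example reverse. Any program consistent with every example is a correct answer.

drop(2) | drop(1) | swapcase

Check, running the answer program on each example:
  "fahrhfhok" -> "hrhfhok" -> "rhfhok" -> "RHFHOK"
  "empqyalthh" -> "pqyalthh" -> "qyalthh" -> "QYALTHH"
  "azzxi" -> "zxi" -> "xi" -> "XI"
  "szzdpm" -> "zdpm" -> "dpm" -> "DPM"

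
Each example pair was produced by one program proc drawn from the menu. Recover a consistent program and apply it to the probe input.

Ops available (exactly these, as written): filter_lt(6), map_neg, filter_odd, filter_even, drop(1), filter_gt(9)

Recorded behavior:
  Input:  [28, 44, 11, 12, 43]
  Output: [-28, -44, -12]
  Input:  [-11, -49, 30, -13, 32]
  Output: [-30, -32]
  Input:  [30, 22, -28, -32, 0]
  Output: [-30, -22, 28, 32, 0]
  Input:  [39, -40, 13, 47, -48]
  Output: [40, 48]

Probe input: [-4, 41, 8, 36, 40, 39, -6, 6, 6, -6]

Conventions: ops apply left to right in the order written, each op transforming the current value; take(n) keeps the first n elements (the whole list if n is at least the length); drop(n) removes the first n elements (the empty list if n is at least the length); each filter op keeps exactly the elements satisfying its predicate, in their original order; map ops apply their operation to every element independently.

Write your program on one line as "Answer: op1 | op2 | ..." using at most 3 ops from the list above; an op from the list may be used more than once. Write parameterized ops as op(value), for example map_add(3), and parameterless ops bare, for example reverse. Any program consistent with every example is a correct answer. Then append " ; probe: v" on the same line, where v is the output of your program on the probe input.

filter_even | map_neg ; probe: [4, -8, -36, -40, 6, -6, -6, 6]

Check, running the answer program on each example:
  [28, 44, 11, 12, 43] -> [28, 44, 12] -> [-28, -44, -12]
  [-11, -49, 30, -13, 32] -> [30, 32] -> [-30, -32]
  [30, 22, -28, -32, 0] -> [30, 22, -28, -32, 0] -> [-30, -22, 28, 32, 0]
  [39, -40, 13, 47, -48] -> [-40, -48] -> [40, 48]
  probe: [-4, 41, 8, 36, 40, 39, -6, 6, 6, -6] -> [-4, 8, 36, 40, -6, 6, 6, -6] -> [4, -8, -36, -40, 6, -6, -6, 6]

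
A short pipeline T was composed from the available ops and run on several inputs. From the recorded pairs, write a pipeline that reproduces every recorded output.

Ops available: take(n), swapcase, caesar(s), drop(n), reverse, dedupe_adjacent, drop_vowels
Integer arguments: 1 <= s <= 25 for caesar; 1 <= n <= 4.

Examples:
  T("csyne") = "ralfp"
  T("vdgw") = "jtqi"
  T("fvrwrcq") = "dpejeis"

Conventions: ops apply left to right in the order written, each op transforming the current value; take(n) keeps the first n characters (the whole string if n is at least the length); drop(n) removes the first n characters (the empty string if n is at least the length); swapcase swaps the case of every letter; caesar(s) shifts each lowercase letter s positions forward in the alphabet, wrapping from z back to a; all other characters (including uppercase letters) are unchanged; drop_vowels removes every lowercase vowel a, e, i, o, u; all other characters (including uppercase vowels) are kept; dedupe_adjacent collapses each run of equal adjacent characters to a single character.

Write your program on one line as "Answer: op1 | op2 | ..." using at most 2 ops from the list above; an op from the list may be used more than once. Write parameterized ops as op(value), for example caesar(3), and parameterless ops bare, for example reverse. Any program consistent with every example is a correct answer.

caesar(13) | reverse

Check, running the answer program on each example:
  "csyne" -> "pflar" -> "ralfp"
  "vdgw" -> "iqtj" -> "jtqi"
  "fvrwrcq" -> "siejepd" -> "dpejeis"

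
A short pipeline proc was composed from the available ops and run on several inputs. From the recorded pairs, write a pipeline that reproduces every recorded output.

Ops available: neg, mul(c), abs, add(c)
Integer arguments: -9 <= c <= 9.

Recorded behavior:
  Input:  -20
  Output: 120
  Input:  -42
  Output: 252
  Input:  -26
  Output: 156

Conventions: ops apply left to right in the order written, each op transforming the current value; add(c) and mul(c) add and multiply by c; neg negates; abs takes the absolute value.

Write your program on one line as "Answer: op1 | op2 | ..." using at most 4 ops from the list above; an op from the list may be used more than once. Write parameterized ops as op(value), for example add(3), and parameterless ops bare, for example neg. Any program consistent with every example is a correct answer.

abs | mul(-6) | abs

Check, running the answer program on each example:
  -20 -> 20 -> -120 -> 120
  -42 -> 42 -> -252 -> 252
  -26 -> 26 -> -156 -> 156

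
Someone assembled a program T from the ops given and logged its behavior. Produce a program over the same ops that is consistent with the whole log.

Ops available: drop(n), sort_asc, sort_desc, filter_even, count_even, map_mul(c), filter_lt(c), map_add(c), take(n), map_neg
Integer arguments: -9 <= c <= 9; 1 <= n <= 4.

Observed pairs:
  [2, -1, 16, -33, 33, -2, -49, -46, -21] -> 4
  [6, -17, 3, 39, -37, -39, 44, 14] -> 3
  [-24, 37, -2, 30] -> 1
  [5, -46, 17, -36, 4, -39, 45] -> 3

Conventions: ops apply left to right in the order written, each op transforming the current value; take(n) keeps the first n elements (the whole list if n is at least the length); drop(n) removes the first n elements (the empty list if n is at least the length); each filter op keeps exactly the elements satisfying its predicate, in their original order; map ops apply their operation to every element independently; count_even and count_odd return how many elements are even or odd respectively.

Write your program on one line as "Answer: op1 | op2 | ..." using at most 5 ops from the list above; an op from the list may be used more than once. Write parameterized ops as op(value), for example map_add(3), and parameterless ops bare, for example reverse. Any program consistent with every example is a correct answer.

filter_lt(-8) | map_mul(4) | sort_asc | map_neg | count_even

Check, running the answer program on each example:
  [2, -1, 16, -33, 33, -2, -49, -46, -21] -> [-33, -49, -46, -21] -> [-132, -196, -184, -84] -> [-196, -184, -132, -84] -> [196, 184, 132, 84] -> 4
  [6, -17, 3, 39, -37, -39, 44, 14] -> [-17, -37, -39] -> [-68, -148, -156] -> [-156, -148, -68] -> [156, 148, 68] -> 3
  [-24, 37, -2, 30] -> [-24] -> [-96] -> [-96] -> [96] -> 1
  [5, -46, 17, -36, 4, -39, 45] -> [-46, -36, -39] -> [-184, -144, -156] -> [-184, -156, -144] -> [184, 156, 144] -> 3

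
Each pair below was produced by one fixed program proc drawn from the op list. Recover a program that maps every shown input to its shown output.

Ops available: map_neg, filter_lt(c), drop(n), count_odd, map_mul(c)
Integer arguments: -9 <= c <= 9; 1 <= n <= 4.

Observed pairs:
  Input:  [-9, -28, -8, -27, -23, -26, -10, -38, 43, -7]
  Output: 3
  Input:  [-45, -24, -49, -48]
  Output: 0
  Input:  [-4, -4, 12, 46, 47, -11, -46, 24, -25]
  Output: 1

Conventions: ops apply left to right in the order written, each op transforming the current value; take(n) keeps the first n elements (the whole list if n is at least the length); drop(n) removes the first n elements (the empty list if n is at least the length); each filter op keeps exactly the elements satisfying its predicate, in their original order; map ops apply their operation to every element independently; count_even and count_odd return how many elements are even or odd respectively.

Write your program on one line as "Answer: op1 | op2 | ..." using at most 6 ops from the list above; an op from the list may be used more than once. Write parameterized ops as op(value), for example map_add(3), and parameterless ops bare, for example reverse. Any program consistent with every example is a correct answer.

filter_lt(-3) | map_mul(-5) | map_neg | drop(3) | map_neg | count_odd

Check, running the answer program on each example:
  [-9, -28, -8, -27, -23, -26, -10, -38, 43, -7] -> [-9, -28, -8, -27, -23, -26, -10, -38, -7] -> [45, 140, 40, 135, 115, 130, 50, 190, 35] -> [-45, -140, -40, -135, -115, -130, -50, -190, -35] -> [-135, -115, -130, -50, -190, -35] -> [135, 115, 130, 50, 190, 35] -> 3
  [-45, -24, -49, -48] -> [-45, -24, -49, -48] -> [225, 120, 245, 240] -> [-225, -120, -245, -240] -> [-240] -> [240] -> 0
  [-4, -4, 12, 46, 47, -11, -46, 24, -25] -> [-4, -4, -11, -46, -25] -> [20, 20, 55, 230, 125] -> [-20, -20, -55, -230, -125] -> [-230, -125] -> [230, 125] -> 1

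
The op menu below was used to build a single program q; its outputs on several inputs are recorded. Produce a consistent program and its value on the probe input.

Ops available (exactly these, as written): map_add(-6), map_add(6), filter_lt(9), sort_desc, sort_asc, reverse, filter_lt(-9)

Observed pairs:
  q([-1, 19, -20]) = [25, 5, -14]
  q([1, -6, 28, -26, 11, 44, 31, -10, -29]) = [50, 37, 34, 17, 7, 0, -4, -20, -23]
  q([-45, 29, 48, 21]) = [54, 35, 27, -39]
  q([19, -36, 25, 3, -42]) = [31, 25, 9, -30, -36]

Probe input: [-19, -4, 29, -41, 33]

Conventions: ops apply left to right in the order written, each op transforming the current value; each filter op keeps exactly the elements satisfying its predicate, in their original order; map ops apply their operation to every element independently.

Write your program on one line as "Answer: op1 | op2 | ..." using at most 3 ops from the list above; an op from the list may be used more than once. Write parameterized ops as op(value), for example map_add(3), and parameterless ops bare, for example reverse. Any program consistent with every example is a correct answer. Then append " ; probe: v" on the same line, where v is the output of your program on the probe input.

sort_asc | map_add(6) | sort_desc ; probe: [39, 35, 2, -13, -35]

Check, running the answer program on each example:
  [-1, 19, -20] -> [-20, -1, 19] -> [-14, 5, 25] -> [25, 5, -14]
  [1, -6, 28, -26, 11, 44, 31, -10, -29] -> [-29, -26, -10, -6, 1, 11, 28, 31, 44] -> [-23, -20, -4, 0, 7, 17, 34, 37, 50] -> [50, 37, 34, 17, 7, 0, -4, -20, -23]
  [-45, 29, 48, 21] -> [-45, 21, 29, 48] -> [-39, 27, 35, 54] -> [54, 35, 27, -39]
  [19, -36, 25, 3, -42] -> [-42, -36, 3, 19, 25] -> [-36, -30, 9, 25, 31] -> [31, 25, 9, -30, -36]
  probe: [-19, -4, 29, -41, 33] -> [-41, -19, -4, 29, 33] -> [-35, -13, 2, 35, 39] -> [39, 35, 2, -13, -35]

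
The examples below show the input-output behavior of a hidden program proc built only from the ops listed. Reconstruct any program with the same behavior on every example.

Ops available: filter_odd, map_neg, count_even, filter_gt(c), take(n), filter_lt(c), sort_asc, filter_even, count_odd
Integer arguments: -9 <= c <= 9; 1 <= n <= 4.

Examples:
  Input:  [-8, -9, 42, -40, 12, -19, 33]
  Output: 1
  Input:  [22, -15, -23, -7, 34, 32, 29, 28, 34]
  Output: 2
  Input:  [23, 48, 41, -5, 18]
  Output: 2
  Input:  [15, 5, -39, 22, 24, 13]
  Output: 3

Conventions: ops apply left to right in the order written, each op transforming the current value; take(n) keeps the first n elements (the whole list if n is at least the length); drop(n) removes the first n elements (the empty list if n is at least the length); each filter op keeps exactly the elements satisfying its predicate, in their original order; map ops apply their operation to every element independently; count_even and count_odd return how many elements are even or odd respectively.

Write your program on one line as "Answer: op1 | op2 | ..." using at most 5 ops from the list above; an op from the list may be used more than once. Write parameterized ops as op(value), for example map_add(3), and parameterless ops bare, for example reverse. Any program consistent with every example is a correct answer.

take(3) | filter_odd | map_neg | count_odd

Check, running the answer program on each example:
  [-8, -9, 42, -40, 12, -19, 33] -> [-8, -9, 42] -> [-9] -> [9] -> 1
  [22, -15, -23, -7, 34, 32, 29, 28, 34] -> [22, -15, -23] -> [-15, -23] -> [15, 23] -> 2
  [23, 48, 41, -5, 18] -> [23, 48, 41] -> [23, 41] -> [-23, -41] -> 2
  [15, 5, -39, 22, 24, 13] -> [15, 5, -39] -> [15, 5, -39] -> [-15, -5, 39] -> 3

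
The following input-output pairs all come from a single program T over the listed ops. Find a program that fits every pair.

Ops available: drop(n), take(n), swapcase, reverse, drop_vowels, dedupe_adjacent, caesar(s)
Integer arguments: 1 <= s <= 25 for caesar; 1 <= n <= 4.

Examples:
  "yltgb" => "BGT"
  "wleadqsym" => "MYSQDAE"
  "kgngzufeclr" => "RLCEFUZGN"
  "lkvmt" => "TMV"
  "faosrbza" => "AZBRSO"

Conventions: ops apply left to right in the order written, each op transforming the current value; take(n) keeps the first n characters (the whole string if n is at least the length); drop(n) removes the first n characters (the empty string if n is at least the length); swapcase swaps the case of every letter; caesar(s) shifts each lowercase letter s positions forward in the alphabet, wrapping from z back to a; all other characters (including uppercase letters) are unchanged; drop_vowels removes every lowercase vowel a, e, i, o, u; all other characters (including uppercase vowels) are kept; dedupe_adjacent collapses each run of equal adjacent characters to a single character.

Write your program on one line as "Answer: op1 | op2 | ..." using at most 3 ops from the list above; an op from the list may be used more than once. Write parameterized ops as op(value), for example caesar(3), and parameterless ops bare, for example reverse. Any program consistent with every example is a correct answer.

swapcase | drop(2) | reverse

Check, running the answer program on each example:
  "yltgb" -> "YLTGB" -> "TGB" -> "BGT"
  "wleadqsym" -> "WLEADQSYM" -> "EADQSYM" -> "MYSQDAE"
  "kgngzufeclr" -> "KGNGZUFECLR" -> "NGZUFECLR" -> "RLCEFUZGN"
  "lkvmt" -> "LKVMT" -> "VMT" -> "TMV"
  "faosrbza" -> "FAOSRBZA" -> "OSRBZA" -> "AZBRSO"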